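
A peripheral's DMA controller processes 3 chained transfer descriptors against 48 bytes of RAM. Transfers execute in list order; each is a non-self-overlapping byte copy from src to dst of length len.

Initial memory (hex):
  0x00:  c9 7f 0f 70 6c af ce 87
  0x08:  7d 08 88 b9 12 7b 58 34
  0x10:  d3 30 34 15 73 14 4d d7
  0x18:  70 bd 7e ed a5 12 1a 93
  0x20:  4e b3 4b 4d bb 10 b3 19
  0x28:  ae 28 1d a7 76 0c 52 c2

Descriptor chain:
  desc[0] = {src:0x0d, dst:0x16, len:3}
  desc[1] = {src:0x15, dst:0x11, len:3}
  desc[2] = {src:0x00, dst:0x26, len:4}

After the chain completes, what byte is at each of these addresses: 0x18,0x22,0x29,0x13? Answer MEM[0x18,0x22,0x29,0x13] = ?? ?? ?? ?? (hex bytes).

MEM[0x18,0x22,0x29,0x13] = 34 4b 70 58

  after D0: wrote 3B at 0x16 = 7b5834
  after D1: wrote 3B at 0x11 = 147b58
  after D2: wrote 4B at 0x26 = c97f0f70
query mem[0x18]=0x34, mem[0x22]=0x4b, mem[0x29]=0x70, mem[0x13]=0x58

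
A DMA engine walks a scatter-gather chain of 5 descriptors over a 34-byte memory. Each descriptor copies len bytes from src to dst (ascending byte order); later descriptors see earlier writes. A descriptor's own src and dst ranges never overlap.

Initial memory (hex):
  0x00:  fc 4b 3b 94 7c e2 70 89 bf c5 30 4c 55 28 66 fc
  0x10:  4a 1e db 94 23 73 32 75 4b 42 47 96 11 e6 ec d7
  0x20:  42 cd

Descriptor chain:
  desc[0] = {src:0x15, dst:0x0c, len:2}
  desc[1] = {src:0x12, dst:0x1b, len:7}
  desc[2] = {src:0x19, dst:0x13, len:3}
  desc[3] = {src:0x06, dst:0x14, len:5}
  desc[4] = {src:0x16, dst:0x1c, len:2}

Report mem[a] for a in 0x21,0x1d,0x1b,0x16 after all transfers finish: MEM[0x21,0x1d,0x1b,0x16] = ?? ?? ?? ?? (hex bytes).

D0: mem[0x0c..0x0d] <- [73 32]
D1: mem[0x1b..0x21] <- [db 94 23 73 32 75 4b]
D2: mem[0x13..0x15] <- [42 47 db]
D3: mem[0x14..0x18] <- [70 89 bf c5 30]
D4: mem[0x1c..0x1d] <- [bf c5]
query mem[0x21]=0x4b, mem[0x1d]=0xc5, mem[0x1b]=0xdb, mem[0x16]=0xbf

MEM[0x21,0x1d,0x1b,0x16] = 4b c5 db bf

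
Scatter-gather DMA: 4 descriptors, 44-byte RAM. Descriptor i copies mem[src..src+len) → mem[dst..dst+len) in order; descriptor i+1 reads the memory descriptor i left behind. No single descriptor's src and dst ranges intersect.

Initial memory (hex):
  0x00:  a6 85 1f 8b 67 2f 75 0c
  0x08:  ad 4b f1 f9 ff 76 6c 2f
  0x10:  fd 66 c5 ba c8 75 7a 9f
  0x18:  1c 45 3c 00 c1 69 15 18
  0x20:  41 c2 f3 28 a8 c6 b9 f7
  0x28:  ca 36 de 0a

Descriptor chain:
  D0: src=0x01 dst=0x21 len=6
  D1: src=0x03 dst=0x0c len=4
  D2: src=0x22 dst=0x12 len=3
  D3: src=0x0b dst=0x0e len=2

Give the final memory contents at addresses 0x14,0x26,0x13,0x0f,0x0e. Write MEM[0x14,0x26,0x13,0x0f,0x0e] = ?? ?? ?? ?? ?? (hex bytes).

MEM[0x14,0x26,0x13,0x0f,0x0e] = 67 75 8b 8b f9

D0: mem[0x21..0x26] <- [85 1f 8b 67 2f 75]
D1: mem[0x0c..0x0f] <- [8b 67 2f 75]
D2: mem[0x12..0x14] <- [1f 8b 67]
D3: mem[0x0e..0x0f] <- [f9 8b]
query mem[0x14]=0x67, mem[0x26]=0x75, mem[0x13]=0x8b, mem[0x0f]=0x8b, mem[0x0e]=0xf9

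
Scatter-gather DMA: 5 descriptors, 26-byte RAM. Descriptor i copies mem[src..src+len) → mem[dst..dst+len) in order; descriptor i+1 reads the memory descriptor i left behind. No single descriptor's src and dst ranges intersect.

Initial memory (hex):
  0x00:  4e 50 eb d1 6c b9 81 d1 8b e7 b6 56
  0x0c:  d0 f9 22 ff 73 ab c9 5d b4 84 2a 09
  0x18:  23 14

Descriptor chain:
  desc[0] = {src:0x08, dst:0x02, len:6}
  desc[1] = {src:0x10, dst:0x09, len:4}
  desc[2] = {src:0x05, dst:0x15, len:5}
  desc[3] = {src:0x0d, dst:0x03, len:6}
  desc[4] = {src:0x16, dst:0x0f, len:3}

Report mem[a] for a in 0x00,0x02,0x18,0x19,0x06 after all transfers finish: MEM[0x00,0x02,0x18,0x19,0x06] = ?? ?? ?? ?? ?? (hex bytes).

[0] 0x08->0x02 len=6 : 8b e7 b6 56 d0 f9
[1] 0x10->0x09 len=4 : 73 ab c9 5d
[2] 0x05->0x15 len=5 : 56 d0 f9 8b 73
[3] 0x0d->0x03 len=6 : f9 22 ff 73 ab c9
[4] 0x16->0x0f len=3 : d0 f9 8b
query mem[0x00]=0x4e, mem[0x02]=0x8b, mem[0x18]=0x8b, mem[0x19]=0x73, mem[0x06]=0x73

MEM[0x00,0x02,0x18,0x19,0x06] = 4e 8b 8b 73 73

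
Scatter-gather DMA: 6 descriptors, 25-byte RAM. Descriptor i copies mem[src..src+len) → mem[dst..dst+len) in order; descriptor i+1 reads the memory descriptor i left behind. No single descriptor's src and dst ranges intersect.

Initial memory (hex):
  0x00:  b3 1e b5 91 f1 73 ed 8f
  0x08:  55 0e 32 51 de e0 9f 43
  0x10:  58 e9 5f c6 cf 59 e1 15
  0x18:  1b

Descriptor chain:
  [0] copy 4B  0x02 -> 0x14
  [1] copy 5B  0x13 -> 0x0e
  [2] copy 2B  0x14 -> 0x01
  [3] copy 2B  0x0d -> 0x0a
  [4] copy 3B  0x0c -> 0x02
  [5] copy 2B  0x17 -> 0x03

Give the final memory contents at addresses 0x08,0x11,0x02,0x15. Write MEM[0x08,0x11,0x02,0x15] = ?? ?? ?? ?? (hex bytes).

MEM[0x08,0x11,0x02,0x15] = 55 f1 de 91

[0] 0x02->0x14 len=4 : b5 91 f1 73
[1] 0x13->0x0e len=5 : c6 b5 91 f1 73
[2] 0x14->0x01 len=2 : b5 91
[3] 0x0d->0x0a len=2 : e0 c6
[4] 0x0c->0x02 len=3 : de e0 c6
[5] 0x17->0x03 len=2 : 73 1b
query mem[0x08]=0x55, mem[0x11]=0xf1, mem[0x02]=0xde, mem[0x15]=0x91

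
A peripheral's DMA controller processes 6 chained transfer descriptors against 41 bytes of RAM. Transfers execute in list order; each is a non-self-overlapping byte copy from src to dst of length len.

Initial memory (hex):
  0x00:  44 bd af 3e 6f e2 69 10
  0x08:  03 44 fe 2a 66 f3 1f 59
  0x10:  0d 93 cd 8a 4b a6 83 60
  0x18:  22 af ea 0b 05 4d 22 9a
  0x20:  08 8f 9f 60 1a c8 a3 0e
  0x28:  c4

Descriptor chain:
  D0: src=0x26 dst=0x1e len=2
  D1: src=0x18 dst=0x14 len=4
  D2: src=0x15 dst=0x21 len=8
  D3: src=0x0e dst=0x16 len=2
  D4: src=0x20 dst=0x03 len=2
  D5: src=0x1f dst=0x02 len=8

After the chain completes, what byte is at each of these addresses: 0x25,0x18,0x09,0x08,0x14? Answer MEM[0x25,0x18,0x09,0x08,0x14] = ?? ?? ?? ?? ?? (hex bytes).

#0 dst[0x1e+2] := {0xa3,0x0e}
#1 dst[0x14+4] := {0x22,0xaf,0xea,0x0b}
#2 dst[0x21+8] := {0xaf,0xea,0x0b,0x22,0xaf,0xea,0x0b,0x05}
#3 dst[0x16+2] := {0x1f,0x59}
#4 dst[0x03+2] := {0x08,0xaf}
#5 dst[0x02+8] := {0x0e,0x08,0xaf,0xea,0x0b,0x22,0xaf,0xea}
query mem[0x25]=0xaf, mem[0x18]=0x22, mem[0x09]=0xea, mem[0x08]=0xaf, mem[0x14]=0x22

MEM[0x25,0x18,0x09,0x08,0x14] = af 22 ea af 22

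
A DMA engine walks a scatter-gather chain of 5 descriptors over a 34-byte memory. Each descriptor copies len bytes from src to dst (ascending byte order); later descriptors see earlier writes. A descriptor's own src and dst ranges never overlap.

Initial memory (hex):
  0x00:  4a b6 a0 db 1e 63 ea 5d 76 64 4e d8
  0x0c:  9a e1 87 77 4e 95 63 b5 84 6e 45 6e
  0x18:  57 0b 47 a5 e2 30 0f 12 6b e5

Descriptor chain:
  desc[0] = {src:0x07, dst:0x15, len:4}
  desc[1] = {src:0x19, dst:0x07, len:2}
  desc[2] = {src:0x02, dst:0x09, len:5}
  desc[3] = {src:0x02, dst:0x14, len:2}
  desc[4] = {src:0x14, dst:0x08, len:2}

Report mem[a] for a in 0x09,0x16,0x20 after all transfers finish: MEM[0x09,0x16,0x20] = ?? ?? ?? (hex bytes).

MEM[0x09,0x16,0x20] = db 76 6b

#0 dst[0x15+4] := {0x5d,0x76,0x64,0x4e}
#1 dst[0x07+2] := {0x0b,0x47}
#2 dst[0x09+5] := {0xa0,0xdb,0x1e,0x63,0xea}
#3 dst[0x14+2] := {0xa0,0xdb}
#4 dst[0x08+2] := {0xa0,0xdb}
query mem[0x09]=0xdb, mem[0x16]=0x76, mem[0x20]=0x6b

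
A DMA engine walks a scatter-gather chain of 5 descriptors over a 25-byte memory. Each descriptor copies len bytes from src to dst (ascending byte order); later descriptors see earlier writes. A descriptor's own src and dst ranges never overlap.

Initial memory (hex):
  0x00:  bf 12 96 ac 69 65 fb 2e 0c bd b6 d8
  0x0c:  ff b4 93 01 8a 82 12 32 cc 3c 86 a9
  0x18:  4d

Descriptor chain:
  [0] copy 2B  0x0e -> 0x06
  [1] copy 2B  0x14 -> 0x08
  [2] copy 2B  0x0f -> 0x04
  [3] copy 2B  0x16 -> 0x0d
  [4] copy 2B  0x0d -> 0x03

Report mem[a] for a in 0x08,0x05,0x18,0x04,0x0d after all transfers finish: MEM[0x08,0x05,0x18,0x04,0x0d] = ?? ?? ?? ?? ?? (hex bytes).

MEM[0x08,0x05,0x18,0x04,0x0d] = cc 8a 4d a9 86

[0] 0x0e->0x06 len=2 : 93 01
[1] 0x14->0x08 len=2 : cc 3c
[2] 0x0f->0x04 len=2 : 01 8a
[3] 0x16->0x0d len=2 : 86 a9
[4] 0x0d->0x03 len=2 : 86 a9
query mem[0x08]=0xcc, mem[0x05]=0x8a, mem[0x18]=0x4d, mem[0x04]=0xa9, mem[0x0d]=0x86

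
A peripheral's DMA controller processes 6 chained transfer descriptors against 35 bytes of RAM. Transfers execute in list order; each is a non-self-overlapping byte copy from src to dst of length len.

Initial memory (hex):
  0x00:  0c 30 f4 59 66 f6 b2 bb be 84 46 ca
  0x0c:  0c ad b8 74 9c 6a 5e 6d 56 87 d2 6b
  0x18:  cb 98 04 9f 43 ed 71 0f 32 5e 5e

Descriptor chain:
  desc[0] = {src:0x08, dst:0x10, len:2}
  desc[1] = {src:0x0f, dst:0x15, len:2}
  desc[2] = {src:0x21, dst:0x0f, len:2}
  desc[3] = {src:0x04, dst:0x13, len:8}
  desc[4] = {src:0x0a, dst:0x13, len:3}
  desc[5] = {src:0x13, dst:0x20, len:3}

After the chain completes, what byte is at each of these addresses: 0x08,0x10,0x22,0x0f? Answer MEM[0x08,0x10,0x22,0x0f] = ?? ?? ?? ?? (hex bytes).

[0] 0x08->0x10 len=2 : be 84
[1] 0x0f->0x15 len=2 : 74 be
[2] 0x21->0x0f len=2 : 5e 5e
[3] 0x04->0x13 len=8 : 66 f6 b2 bb be 84 46 ca
[4] 0x0a->0x13 len=3 : 46 ca 0c
[5] 0x13->0x20 len=3 : 46 ca 0c
query mem[0x08]=0xbe, mem[0x10]=0x5e, mem[0x22]=0x0c, mem[0x0f]=0x5e

MEM[0x08,0x10,0x22,0x0f] = be 5e 0c 5e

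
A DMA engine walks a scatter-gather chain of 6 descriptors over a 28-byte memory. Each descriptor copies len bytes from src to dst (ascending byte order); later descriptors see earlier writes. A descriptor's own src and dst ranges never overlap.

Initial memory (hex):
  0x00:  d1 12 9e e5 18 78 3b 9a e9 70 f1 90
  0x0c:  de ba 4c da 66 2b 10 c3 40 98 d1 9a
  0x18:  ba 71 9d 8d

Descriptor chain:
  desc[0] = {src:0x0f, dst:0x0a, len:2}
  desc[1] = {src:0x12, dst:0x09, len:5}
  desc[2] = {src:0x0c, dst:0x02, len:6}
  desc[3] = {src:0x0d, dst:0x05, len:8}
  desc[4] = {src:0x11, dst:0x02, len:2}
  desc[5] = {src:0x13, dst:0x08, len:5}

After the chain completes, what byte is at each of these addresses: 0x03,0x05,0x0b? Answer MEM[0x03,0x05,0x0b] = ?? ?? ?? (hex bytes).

MEM[0x03,0x05,0x0b] = 10 d1 d1

  after D0: wrote 2B at 0x0a = da66
  after D1: wrote 5B at 0x09 = 10c34098d1
  after D2: wrote 6B at 0x02 = 98d14cda662b
  after D3: wrote 8B at 0x05 = d14cda662b10c340
  after D4: wrote 2B at 0x02 = 2b10
  after D5: wrote 5B at 0x08 = c34098d19a
query mem[0x03]=0x10, mem[0x05]=0xd1, mem[0x0b]=0xd1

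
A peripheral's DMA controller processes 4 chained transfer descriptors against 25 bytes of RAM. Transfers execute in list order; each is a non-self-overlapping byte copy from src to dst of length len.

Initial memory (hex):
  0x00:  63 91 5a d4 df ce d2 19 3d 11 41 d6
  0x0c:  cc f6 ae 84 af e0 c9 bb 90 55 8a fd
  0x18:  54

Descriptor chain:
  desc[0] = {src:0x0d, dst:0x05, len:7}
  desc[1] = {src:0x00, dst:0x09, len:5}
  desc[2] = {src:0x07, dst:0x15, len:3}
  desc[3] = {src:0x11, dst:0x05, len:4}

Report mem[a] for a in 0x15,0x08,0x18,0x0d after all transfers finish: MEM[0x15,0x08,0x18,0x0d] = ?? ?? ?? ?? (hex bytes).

  after D0: wrote 7B at 0x05 = f6ae84afe0c9bb
  after D1: wrote 5B at 0x09 = 63915ad4df
  after D2: wrote 3B at 0x15 = 84af63
  after D3: wrote 4B at 0x05 = e0c9bb90
query mem[0x15]=0x84, mem[0x08]=0x90, mem[0x18]=0x54, mem[0x0d]=0xdf

MEM[0x15,0x08,0x18,0x0d] = 84 90 54 df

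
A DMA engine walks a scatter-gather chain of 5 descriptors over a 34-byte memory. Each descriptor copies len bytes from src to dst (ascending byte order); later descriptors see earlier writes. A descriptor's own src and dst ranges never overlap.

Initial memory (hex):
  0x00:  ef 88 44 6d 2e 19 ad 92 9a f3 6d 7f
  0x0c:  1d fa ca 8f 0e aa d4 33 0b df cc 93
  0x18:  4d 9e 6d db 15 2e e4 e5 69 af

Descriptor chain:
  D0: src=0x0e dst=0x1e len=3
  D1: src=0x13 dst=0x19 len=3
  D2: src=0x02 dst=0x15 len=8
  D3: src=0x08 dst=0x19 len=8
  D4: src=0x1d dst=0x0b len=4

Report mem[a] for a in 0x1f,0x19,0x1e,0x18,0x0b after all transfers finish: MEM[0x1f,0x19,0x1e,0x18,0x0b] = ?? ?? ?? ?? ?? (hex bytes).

MEM[0x1f,0x19,0x1e,0x18,0x0b] = ca 9a fa 19 1d

D0: mem[0x1e..0x20] <- [ca 8f 0e]
D1: mem[0x19..0x1b] <- [33 0b df]
D2: mem[0x15..0x1c] <- [44 6d 2e 19 ad 92 9a f3]
D3: mem[0x19..0x20] <- [9a f3 6d 7f 1d fa ca 8f]
D4: mem[0x0b..0x0e] <- [1d fa ca 8f]
query mem[0x1f]=0xca, mem[0x19]=0x9a, mem[0x1e]=0xfa, mem[0x18]=0x19, mem[0x0b]=0x1d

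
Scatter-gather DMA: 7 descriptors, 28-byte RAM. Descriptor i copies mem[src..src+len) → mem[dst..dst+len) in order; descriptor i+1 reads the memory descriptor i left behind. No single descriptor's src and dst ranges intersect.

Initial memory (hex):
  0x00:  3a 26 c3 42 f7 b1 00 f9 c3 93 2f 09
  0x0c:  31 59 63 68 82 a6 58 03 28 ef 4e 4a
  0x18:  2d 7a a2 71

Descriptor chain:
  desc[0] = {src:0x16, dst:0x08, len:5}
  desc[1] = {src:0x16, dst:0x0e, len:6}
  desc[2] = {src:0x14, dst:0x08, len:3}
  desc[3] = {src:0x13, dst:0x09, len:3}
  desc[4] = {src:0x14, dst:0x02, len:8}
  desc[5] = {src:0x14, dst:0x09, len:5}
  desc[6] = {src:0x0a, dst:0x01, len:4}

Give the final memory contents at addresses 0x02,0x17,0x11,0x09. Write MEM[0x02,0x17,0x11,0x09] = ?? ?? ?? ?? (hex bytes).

[0] 0x16->0x08 len=5 : 4e 4a 2d 7a a2
[1] 0x16->0x0e len=6 : 4e 4a 2d 7a a2 71
[2] 0x14->0x08 len=3 : 28 ef 4e
[3] 0x13->0x09 len=3 : 71 28 ef
[4] 0x14->0x02 len=8 : 28 ef 4e 4a 2d 7a a2 71
[5] 0x14->0x09 len=5 : 28 ef 4e 4a 2d
[6] 0x0a->0x01 len=4 : ef 4e 4a 2d
query mem[0x02]=0x4e, mem[0x17]=0x4a, mem[0x11]=0x7a, mem[0x09]=0x28

MEM[0x02,0x17,0x11,0x09] = 4e 4a 7a 28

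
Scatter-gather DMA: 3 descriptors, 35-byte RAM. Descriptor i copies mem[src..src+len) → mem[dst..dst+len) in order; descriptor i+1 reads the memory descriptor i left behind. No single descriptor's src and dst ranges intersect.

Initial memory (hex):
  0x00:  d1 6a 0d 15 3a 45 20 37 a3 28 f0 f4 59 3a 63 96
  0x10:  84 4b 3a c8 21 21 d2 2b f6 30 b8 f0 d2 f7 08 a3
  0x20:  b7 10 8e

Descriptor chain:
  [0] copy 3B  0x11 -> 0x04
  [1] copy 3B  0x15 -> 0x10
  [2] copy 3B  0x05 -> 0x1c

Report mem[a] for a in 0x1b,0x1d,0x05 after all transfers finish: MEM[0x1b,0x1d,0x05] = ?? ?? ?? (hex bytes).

D0: mem[0x04..0x06] <- [4b 3a c8]
D1: mem[0x10..0x12] <- [21 d2 2b]
D2: mem[0x1c..0x1e] <- [3a c8 37]
query mem[0x1b]=0xf0, mem[0x1d]=0xc8, mem[0x05]=0x3a

MEM[0x1b,0x1d,0x05] = f0 c8 3a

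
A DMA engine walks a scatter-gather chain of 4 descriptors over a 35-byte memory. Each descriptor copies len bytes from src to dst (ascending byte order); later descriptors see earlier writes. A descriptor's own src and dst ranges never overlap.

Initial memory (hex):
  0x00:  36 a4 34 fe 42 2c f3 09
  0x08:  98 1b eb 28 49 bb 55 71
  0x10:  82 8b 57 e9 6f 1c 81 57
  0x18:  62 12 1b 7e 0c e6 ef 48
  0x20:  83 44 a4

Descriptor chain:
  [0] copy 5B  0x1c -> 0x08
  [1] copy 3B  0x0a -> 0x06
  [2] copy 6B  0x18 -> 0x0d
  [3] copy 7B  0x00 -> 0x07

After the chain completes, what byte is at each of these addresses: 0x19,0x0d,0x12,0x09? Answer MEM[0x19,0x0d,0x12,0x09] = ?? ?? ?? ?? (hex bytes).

MEM[0x19,0x0d,0x12,0x09] = 12 ef e6 34

#0 dst[0x08+5] := {0x0c,0xe6,0xef,0x48,0x83}
#1 dst[0x06+3] := {0xef,0x48,0x83}
#2 dst[0x0d+6] := {0x62,0x12,0x1b,0x7e,0x0c,0xe6}
#3 dst[0x07+7] := {0x36,0xa4,0x34,0xfe,0x42,0x2c,0xef}
query mem[0x19]=0x12, mem[0x0d]=0xef, mem[0x12]=0xe6, mem[0x09]=0x34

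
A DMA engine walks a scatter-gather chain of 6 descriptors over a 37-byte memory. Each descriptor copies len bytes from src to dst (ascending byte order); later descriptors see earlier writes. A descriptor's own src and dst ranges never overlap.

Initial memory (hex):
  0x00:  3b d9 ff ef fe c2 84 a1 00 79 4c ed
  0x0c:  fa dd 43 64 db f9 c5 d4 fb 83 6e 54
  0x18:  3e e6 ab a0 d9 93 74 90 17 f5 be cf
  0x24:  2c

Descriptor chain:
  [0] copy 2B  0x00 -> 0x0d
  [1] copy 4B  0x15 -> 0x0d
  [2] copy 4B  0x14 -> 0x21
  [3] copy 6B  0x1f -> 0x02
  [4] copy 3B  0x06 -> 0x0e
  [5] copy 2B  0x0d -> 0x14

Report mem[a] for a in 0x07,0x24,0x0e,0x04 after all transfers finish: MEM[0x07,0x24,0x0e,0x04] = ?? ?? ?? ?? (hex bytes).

MEM[0x07,0x24,0x0e,0x04] = 54 54 6e fb

#0 dst[0x0d+2] := {0x3b,0xd9}
#1 dst[0x0d+4] := {0x83,0x6e,0x54,0x3e}
#2 dst[0x21+4] := {0xfb,0x83,0x6e,0x54}
#3 dst[0x02+6] := {0x90,0x17,0xfb,0x83,0x6e,0x54}
#4 dst[0x0e+3] := {0x6e,0x54,0x00}
#5 dst[0x14+2] := {0x83,0x6e}
query mem[0x07]=0x54, mem[0x24]=0x54, mem[0x0e]=0x6e, mem[0x04]=0xfb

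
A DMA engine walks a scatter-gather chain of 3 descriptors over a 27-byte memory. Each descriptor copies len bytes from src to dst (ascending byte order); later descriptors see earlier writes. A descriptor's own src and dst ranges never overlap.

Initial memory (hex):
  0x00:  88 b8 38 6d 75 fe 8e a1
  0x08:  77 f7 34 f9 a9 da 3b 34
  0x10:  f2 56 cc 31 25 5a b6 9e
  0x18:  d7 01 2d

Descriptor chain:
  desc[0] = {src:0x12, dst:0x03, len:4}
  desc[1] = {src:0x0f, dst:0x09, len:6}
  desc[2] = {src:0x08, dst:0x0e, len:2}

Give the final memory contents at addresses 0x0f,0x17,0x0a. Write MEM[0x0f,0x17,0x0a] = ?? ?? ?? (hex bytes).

[0] 0x12->0x03 len=4 : cc 31 25 5a
[1] 0x0f->0x09 len=6 : 34 f2 56 cc 31 25
[2] 0x08->0x0e len=2 : 77 34
query mem[0x0f]=0x34, mem[0x17]=0x9e, mem[0x0a]=0xf2

MEM[0x0f,0x17,0x0a] = 34 9e f2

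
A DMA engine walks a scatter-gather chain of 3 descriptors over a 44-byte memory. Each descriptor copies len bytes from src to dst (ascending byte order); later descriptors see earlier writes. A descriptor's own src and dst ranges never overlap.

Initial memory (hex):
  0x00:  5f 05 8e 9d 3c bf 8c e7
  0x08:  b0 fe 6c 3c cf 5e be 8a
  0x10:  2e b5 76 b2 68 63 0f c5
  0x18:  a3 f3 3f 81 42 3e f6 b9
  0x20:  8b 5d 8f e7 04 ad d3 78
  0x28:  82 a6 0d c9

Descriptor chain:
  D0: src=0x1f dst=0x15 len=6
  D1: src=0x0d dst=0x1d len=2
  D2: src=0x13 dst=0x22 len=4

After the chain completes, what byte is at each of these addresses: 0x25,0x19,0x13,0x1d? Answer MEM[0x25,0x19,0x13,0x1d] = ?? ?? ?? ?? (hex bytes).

MEM[0x25,0x19,0x13,0x1d] = 8b e7 b2 5e

#0 dst[0x15+6] := {0xb9,0x8b,0x5d,0x8f,0xe7,0x04}
#1 dst[0x1d+2] := {0x5e,0xbe}
#2 dst[0x22+4] := {0xb2,0x68,0xb9,0x8b}
query mem[0x25]=0x8b, mem[0x19]=0xe7, mem[0x13]=0xb2, mem[0x1d]=0x5e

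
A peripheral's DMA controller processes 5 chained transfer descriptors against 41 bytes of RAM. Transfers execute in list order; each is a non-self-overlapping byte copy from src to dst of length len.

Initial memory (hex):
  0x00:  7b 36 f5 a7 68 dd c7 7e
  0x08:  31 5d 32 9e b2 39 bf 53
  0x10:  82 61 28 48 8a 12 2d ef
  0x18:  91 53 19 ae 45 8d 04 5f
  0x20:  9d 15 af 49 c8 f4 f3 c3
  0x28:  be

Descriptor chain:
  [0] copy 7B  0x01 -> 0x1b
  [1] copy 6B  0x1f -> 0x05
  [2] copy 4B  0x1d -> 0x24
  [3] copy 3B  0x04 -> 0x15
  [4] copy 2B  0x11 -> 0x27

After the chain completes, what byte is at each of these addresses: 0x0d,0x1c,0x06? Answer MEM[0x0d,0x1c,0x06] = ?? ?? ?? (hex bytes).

MEM[0x0d,0x1c,0x06] = 39 f5 c7

#0 dst[0x1b+7] := {0x36,0xf5,0xa7,0x68,0xdd,0xc7,0x7e}
#1 dst[0x05+6] := {0xdd,0xc7,0x7e,0xaf,0x49,0xc8}
#2 dst[0x24+4] := {0xa7,0x68,0xdd,0xc7}
#3 dst[0x15+3] := {0x68,0xdd,0xc7}
#4 dst[0x27+2] := {0x61,0x28}
query mem[0x0d]=0x39, mem[0x1c]=0xf5, mem[0x06]=0xc7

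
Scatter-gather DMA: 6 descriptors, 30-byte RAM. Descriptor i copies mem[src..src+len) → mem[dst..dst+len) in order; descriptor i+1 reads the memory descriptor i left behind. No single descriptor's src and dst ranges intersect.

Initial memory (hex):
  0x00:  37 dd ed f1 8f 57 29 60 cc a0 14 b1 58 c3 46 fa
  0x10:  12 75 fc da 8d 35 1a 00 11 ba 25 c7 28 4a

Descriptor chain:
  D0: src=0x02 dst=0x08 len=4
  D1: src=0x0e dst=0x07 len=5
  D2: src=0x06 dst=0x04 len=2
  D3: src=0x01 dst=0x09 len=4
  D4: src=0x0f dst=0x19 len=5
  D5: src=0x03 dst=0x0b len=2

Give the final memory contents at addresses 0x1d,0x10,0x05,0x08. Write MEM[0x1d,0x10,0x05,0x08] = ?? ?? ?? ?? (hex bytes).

#0 dst[0x08+4] := {0xed,0xf1,0x8f,0x57}
#1 dst[0x07+5] := {0x46,0xfa,0x12,0x75,0xfc}
#2 dst[0x04+2] := {0x29,0x46}
#3 dst[0x09+4] := {0xdd,0xed,0xf1,0x29}
#4 dst[0x19+5] := {0xfa,0x12,0x75,0xfc,0xda}
#5 dst[0x0b+2] := {0xf1,0x29}
query mem[0x1d]=0xda, mem[0x10]=0x12, mem[0x05]=0x46, mem[0x08]=0xfa

MEM[0x1d,0x10,0x05,0x08] = da 12 46 fa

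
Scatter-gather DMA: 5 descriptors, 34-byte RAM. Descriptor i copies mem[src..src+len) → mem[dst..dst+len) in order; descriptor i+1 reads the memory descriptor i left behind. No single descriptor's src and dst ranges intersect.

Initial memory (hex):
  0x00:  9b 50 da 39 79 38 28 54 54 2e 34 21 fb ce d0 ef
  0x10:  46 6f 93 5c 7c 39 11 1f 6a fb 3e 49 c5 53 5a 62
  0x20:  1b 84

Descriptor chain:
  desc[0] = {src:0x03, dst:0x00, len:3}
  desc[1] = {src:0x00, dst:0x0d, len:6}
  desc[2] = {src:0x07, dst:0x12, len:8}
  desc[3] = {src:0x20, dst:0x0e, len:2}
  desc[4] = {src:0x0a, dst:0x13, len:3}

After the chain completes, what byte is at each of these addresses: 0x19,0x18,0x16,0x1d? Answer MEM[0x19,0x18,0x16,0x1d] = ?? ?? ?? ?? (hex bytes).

MEM[0x19,0x18,0x16,0x1d] = 79 39 21 53

#0 dst[0x00+3] := {0x39,0x79,0x38}
#1 dst[0x0d+6] := {0x39,0x79,0x38,0x39,0x79,0x38}
#2 dst[0x12+8] := {0x54,0x54,0x2e,0x34,0x21,0xfb,0x39,0x79}
#3 dst[0x0e+2] := {0x1b,0x84}
#4 dst[0x13+3] := {0x34,0x21,0xfb}
query mem[0x19]=0x79, mem[0x18]=0x39, mem[0x16]=0x21, mem[0x1d]=0x53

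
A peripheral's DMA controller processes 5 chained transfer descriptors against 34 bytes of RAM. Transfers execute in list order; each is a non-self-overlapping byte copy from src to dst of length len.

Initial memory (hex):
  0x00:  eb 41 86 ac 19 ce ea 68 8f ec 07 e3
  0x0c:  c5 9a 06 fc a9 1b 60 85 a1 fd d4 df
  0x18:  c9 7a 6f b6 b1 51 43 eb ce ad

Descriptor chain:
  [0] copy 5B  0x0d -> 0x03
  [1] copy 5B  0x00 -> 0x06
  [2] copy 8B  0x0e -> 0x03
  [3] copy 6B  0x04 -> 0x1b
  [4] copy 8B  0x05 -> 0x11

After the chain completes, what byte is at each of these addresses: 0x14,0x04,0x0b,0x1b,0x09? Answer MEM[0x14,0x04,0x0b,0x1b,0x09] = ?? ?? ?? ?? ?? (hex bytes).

  after D0: wrote 5B at 0x03 = 9a06fca91b
  after D1: wrote 5B at 0x06 = eb41869a06
  after D2: wrote 8B at 0x03 = 06fca91b6085a1fd
  after D3: wrote 6B at 0x1b = fca91b6085a1
  after D4: wrote 8B at 0x11 = a91b6085a1fde3c5
query mem[0x14]=0x85, mem[0x04]=0xfc, mem[0x0b]=0xe3, mem[0x1b]=0xfc, mem[0x09]=0xa1

MEM[0x14,0x04,0x0b,0x1b,0x09] = 85 fc e3 fc a1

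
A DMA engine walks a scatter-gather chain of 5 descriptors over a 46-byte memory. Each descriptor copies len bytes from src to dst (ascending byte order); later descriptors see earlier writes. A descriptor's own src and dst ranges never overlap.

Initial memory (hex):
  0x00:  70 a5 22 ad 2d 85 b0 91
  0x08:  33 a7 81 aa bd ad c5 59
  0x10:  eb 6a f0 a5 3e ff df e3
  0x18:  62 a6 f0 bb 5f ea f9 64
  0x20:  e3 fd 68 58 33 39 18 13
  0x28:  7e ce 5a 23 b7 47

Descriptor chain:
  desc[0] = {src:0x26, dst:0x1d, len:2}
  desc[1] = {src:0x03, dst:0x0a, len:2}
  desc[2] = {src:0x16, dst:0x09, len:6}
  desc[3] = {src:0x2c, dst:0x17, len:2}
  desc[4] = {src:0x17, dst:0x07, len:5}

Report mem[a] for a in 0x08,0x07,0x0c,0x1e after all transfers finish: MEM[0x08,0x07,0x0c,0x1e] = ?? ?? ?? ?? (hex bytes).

MEM[0x08,0x07,0x0c,0x1e] = 47 b7 a6 13

D0: mem[0x1d..0x1e] <- [18 13]
D1: mem[0x0a..0x0b] <- [ad 2d]
D2: mem[0x09..0x0e] <- [df e3 62 a6 f0 bb]
D3: mem[0x17..0x18] <- [b7 47]
D4: mem[0x07..0x0b] <- [b7 47 a6 f0 bb]
query mem[0x08]=0x47, mem[0x07]=0xb7, mem[0x0c]=0xa6, mem[0x1e]=0x13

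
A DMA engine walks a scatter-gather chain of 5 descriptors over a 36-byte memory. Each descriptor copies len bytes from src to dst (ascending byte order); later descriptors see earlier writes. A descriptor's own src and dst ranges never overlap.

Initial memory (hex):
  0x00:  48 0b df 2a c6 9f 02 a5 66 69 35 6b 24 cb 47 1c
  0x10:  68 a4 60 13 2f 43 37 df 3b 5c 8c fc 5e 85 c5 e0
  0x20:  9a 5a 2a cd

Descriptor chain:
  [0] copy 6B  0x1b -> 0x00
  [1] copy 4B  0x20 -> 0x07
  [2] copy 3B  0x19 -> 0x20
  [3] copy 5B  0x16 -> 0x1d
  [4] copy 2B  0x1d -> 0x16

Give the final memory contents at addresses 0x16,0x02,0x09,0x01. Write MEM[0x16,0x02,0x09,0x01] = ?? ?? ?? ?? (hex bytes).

MEM[0x16,0x02,0x09,0x01] = 37 85 2a 5e

D0: mem[0x00..0x05] <- [fc 5e 85 c5 e0 9a]
D1: mem[0x07..0x0a] <- [9a 5a 2a cd]
D2: mem[0x20..0x22] <- [5c 8c fc]
D3: mem[0x1d..0x21] <- [37 df 3b 5c 8c]
D4: mem[0x16..0x17] <- [37 df]
query mem[0x16]=0x37, mem[0x02]=0x85, mem[0x09]=0x2a, mem[0x01]=0x5e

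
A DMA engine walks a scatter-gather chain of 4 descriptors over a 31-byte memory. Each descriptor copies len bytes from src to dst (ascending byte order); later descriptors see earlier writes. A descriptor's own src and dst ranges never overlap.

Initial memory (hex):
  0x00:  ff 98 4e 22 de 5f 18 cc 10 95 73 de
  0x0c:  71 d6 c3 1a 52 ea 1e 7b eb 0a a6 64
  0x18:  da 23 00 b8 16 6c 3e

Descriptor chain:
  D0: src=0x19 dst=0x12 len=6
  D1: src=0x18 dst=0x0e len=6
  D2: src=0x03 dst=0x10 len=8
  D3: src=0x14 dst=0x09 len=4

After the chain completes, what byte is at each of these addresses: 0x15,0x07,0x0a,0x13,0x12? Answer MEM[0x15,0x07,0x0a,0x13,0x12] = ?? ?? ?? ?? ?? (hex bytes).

MEM[0x15,0x07,0x0a,0x13,0x12] = 10 cc 10 18 5f

[0] 0x19->0x12 len=6 : 23 00 b8 16 6c 3e
[1] 0x18->0x0e len=6 : da 23 00 b8 16 6c
[2] 0x03->0x10 len=8 : 22 de 5f 18 cc 10 95 73
[3] 0x14->0x09 len=4 : cc 10 95 73
query mem[0x15]=0x10, mem[0x07]=0xcc, mem[0x0a]=0x10, mem[0x13]=0x18, mem[0x12]=0x5f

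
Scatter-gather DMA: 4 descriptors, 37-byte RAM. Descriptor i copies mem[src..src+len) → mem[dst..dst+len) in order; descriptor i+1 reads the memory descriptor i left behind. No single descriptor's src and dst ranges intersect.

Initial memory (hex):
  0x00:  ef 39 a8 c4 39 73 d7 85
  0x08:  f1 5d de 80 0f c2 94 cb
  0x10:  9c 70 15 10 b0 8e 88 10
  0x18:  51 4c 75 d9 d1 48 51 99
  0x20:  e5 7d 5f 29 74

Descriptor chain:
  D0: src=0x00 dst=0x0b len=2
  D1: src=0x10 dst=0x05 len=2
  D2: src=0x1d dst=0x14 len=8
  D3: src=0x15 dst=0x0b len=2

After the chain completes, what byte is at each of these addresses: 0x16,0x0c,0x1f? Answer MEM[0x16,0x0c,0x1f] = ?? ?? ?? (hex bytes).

MEM[0x16,0x0c,0x1f] = 99 99 99

  after D0: wrote 2B at 0x0b = ef39
  after D1: wrote 2B at 0x05 = 9c70
  after D2: wrote 8B at 0x14 = 485199e57d5f2974
  after D3: wrote 2B at 0x0b = 5199
query mem[0x16]=0x99, mem[0x0c]=0x99, mem[0x1f]=0x99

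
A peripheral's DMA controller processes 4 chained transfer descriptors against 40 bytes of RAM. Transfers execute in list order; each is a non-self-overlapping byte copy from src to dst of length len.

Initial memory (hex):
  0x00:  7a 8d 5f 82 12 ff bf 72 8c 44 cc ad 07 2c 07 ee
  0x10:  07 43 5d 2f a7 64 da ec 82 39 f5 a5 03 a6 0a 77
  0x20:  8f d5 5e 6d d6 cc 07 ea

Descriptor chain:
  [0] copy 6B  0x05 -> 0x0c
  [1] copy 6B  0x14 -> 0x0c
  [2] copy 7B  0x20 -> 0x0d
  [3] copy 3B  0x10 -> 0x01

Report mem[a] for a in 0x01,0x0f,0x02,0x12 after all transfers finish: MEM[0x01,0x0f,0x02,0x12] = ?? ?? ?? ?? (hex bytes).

D0: mem[0x0c..0x11] <- [ff bf 72 8c 44 cc]
D1: mem[0x0c..0x11] <- [a7 64 da ec 82 39]
D2: mem[0x0d..0x13] <- [8f d5 5e 6d d6 cc 07]
D3: mem[0x01..0x03] <- [6d d6 cc]
query mem[0x01]=0x6d, mem[0x0f]=0x5e, mem[0x02]=0xd6, mem[0x12]=0xcc

MEM[0x01,0x0f,0x02,0x12] = 6d 5e d6 cc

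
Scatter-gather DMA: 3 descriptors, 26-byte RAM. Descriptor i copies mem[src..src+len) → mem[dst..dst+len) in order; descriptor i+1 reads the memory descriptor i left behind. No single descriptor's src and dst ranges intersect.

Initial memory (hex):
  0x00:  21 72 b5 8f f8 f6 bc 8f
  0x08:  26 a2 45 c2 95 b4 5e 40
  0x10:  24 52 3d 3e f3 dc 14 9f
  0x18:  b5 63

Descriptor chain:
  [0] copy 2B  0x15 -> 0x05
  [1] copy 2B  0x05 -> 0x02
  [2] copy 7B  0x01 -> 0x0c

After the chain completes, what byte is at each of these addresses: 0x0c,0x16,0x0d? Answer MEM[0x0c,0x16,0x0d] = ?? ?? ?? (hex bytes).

MEM[0x0c,0x16,0x0d] = 72 14 dc

[0] 0x15->0x05 len=2 : dc 14
[1] 0x05->0x02 len=2 : dc 14
[2] 0x01->0x0c len=7 : 72 dc 14 f8 dc 14 8f
query mem[0x0c]=0x72, mem[0x16]=0x14, mem[0x0d]=0xdc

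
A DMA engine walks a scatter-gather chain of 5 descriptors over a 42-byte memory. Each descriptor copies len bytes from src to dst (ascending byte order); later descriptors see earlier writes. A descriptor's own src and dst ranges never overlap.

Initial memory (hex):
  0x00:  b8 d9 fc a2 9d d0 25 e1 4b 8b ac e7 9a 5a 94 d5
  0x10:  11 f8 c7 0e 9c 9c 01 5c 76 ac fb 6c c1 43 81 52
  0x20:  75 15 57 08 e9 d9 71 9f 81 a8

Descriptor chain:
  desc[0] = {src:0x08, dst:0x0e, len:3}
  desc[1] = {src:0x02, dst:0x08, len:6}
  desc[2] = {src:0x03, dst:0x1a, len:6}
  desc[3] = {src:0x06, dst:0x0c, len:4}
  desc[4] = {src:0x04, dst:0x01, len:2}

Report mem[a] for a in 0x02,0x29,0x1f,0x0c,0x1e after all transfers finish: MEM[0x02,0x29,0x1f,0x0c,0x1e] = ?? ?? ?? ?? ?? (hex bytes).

  after D0: wrote 3B at 0x0e = 4b8bac
  after D1: wrote 6B at 0x08 = fca29dd025e1
  after D2: wrote 6B at 0x1a = a29dd025e1fc
  after D3: wrote 4B at 0x0c = 25e1fca2
  after D4: wrote 2B at 0x01 = 9dd0
query mem[0x02]=0xd0, mem[0x29]=0xa8, mem[0x1f]=0xfc, mem[0x0c]=0x25, mem[0x1e]=0xe1

MEM[0x02,0x29,0x1f,0x0c,0x1e] = d0 a8 fc 25 e1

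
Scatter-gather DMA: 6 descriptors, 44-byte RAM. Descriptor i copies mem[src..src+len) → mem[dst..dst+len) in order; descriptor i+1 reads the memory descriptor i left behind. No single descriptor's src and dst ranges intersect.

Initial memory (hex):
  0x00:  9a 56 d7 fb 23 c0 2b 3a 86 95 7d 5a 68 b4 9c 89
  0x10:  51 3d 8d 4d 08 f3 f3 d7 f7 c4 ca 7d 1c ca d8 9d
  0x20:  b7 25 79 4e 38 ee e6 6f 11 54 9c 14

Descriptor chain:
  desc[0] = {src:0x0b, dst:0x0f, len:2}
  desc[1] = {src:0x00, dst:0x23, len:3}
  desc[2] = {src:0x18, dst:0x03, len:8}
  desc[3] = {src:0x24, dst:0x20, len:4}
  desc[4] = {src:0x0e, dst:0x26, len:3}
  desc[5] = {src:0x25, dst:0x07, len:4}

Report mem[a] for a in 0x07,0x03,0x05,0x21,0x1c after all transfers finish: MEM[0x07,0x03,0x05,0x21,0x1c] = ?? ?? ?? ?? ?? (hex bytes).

MEM[0x07,0x03,0x05,0x21,0x1c] = d7 f7 ca d7 1c

D0: mem[0x0f..0x10] <- [5a 68]
D1: mem[0x23..0x25] <- [9a 56 d7]
D2: mem[0x03..0x0a] <- [f7 c4 ca 7d 1c ca d8 9d]
D3: mem[0x20..0x23] <- [56 d7 e6 6f]
D4: mem[0x26..0x28] <- [9c 5a 68]
D5: mem[0x07..0x0a] <- [d7 9c 5a 68]
query mem[0x07]=0xd7, mem[0x03]=0xf7, mem[0x05]=0xca, mem[0x21]=0xd7, mem[0x1c]=0x1c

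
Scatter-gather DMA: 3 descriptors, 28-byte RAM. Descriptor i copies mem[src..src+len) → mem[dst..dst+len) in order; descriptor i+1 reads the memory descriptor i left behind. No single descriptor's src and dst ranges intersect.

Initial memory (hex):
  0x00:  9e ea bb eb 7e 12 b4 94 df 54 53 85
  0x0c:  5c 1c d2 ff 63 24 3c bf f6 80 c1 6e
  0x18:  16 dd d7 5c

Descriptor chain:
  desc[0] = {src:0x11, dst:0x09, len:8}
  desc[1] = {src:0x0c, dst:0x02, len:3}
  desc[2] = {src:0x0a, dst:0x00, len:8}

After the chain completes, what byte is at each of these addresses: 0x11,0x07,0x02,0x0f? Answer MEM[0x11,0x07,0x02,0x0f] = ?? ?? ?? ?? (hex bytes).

D0: mem[0x09..0x10] <- [24 3c bf f6 80 c1 6e 16]
D1: mem[0x02..0x04] <- [f6 80 c1]
D2: mem[0x00..0x07] <- [3c bf f6 80 c1 6e 16 24]
query mem[0x11]=0x24, mem[0x07]=0x24, mem[0x02]=0xf6, mem[0x0f]=0x6e

MEM[0x11,0x07,0x02,0x0f] = 24 24 f6 6e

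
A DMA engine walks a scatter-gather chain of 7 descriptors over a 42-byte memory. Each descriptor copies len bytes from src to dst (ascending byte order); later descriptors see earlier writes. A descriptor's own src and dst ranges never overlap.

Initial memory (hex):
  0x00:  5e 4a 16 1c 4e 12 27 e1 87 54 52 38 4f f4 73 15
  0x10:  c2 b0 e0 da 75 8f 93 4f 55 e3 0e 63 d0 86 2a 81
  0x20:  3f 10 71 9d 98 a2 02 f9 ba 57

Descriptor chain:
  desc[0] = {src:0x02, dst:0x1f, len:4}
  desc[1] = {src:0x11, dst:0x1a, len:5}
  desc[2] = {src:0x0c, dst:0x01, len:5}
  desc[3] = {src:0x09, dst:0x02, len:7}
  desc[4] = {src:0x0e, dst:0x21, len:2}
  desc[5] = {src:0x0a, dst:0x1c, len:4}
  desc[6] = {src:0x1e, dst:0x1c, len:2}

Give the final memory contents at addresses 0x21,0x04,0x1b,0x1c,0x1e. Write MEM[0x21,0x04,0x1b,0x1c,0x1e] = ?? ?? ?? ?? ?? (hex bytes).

#0 dst[0x1f+4] := {0x16,0x1c,0x4e,0x12}
#1 dst[0x1a+5] := {0xb0,0xe0,0xda,0x75,0x8f}
#2 dst[0x01+5] := {0x4f,0xf4,0x73,0x15,0xc2}
#3 dst[0x02+7] := {0x54,0x52,0x38,0x4f,0xf4,0x73,0x15}
#4 dst[0x21+2] := {0x73,0x15}
#5 dst[0x1c+4] := {0x52,0x38,0x4f,0xf4}
#6 dst[0x1c+2] := {0x4f,0xf4}
query mem[0x21]=0x73, mem[0x04]=0x38, mem[0x1b]=0xe0, mem[0x1c]=0x4f, mem[0x1e]=0x4f

MEM[0x21,0x04,0x1b,0x1c,0x1e] = 73 38 e0 4f 4f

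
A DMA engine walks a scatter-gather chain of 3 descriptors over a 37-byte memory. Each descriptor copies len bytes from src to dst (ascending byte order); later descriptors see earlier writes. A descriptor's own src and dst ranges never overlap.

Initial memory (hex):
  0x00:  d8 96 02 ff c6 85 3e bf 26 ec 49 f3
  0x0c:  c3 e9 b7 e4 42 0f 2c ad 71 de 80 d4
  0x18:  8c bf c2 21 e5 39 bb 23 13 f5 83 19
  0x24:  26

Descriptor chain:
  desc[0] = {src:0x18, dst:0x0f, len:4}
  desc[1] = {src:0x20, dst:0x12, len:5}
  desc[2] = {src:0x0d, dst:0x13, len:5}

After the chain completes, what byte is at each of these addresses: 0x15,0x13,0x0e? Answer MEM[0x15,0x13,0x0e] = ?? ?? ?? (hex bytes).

MEM[0x15,0x13,0x0e] = 8c e9 b7

#0 dst[0x0f+4] := {0x8c,0xbf,0xc2,0x21}
#1 dst[0x12+5] := {0x13,0xf5,0x83,0x19,0x26}
#2 dst[0x13+5] := {0xe9,0xb7,0x8c,0xbf,0xc2}
query mem[0x15]=0x8c, mem[0x13]=0xe9, mem[0x0e]=0xb7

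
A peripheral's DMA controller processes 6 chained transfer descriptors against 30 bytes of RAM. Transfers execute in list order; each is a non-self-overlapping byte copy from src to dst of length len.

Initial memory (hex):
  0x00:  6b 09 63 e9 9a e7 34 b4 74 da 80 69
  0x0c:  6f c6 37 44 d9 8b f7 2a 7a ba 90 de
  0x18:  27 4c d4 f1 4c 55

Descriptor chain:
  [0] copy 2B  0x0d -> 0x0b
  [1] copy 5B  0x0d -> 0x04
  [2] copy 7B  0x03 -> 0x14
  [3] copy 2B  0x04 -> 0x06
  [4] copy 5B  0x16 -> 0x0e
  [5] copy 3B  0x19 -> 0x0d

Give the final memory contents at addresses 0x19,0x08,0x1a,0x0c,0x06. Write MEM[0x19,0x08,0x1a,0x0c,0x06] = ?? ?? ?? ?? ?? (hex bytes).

MEM[0x19,0x08,0x1a,0x0c,0x06] = 8b 8b da 37 c6

[0] 0x0d->0x0b len=2 : c6 37
[1] 0x0d->0x04 len=5 : c6 37 44 d9 8b
[2] 0x03->0x14 len=7 : e9 c6 37 44 d9 8b da
[3] 0x04->0x06 len=2 : c6 37
[4] 0x16->0x0e len=5 : 37 44 d9 8b da
[5] 0x19->0x0d len=3 : 8b da f1
query mem[0x19]=0x8b, mem[0x08]=0x8b, mem[0x1a]=0xda, mem[0x0c]=0x37, mem[0x06]=0xc6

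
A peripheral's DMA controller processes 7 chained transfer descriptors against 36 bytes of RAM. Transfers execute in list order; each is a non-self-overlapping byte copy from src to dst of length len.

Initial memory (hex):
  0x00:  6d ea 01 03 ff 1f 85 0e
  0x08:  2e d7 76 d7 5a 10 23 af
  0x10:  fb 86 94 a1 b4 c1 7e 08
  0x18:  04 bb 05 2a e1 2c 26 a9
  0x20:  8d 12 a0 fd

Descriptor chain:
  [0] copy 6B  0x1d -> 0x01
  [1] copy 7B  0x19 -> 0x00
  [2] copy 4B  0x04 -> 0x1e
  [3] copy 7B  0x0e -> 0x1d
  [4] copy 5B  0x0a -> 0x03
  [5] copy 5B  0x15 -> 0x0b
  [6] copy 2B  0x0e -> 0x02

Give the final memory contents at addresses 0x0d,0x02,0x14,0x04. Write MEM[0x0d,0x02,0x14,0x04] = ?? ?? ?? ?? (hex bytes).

#0 dst[0x01+6] := {0x2c,0x26,0xa9,0x8d,0x12,0xa0}
#1 dst[0x00+7] := {0xbb,0x05,0x2a,0xe1,0x2c,0x26,0xa9}
#2 dst[0x1e+4] := {0x2c,0x26,0xa9,0x0e}
#3 dst[0x1d+7] := {0x23,0xaf,0xfb,0x86,0x94,0xa1,0xb4}
#4 dst[0x03+5] := {0x76,0xd7,0x5a,0x10,0x23}
#5 dst[0x0b+5] := {0xc1,0x7e,0x08,0x04,0xbb}
#6 dst[0x02+2] := {0x04,0xbb}
query mem[0x0d]=0x08, mem[0x02]=0x04, mem[0x14]=0xb4, mem[0x04]=0xd7

MEM[0x0d,0x02,0x14,0x04] = 08 04 b4 d7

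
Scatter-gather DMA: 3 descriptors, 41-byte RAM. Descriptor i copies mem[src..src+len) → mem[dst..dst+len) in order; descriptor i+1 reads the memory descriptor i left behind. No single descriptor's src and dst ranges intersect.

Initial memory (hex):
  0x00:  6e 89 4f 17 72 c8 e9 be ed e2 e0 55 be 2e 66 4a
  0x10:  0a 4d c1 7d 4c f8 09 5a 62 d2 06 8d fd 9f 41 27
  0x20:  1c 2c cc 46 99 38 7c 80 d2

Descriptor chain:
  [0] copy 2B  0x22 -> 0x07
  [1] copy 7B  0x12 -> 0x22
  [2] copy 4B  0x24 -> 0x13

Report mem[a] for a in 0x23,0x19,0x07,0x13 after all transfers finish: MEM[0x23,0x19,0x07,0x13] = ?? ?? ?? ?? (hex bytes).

MEM[0x23,0x19,0x07,0x13] = 7d d2 cc 4c

#0 dst[0x07+2] := {0xcc,0x46}
#1 dst[0x22+7] := {0xc1,0x7d,0x4c,0xf8,0x09,0x5a,0x62}
#2 dst[0x13+4] := {0x4c,0xf8,0x09,0x5a}
query mem[0x23]=0x7d, mem[0x19]=0xd2, mem[0x07]=0xcc, mem[0x13]=0x4c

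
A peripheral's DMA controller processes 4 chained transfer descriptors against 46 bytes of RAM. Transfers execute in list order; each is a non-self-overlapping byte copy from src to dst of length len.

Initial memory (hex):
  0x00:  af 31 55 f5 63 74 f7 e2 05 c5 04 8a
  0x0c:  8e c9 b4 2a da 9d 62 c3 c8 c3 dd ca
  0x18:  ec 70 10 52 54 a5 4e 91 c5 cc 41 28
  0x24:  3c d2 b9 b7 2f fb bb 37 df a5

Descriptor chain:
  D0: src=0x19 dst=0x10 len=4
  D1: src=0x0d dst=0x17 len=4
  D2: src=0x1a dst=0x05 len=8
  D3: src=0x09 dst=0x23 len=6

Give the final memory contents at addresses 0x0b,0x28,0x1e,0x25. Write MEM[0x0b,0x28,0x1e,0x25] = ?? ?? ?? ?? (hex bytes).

MEM[0x0b,0x28,0x1e,0x25] = c5 b4 4e c5

D0: mem[0x10..0x13] <- [70 10 52 54]
D1: mem[0x17..0x1a] <- [c9 b4 2a 70]
D2: mem[0x05..0x0c] <- [70 52 54 a5 4e 91 c5 cc]
D3: mem[0x23..0x28] <- [4e 91 c5 cc c9 b4]
query mem[0x0b]=0xc5, mem[0x28]=0xb4, mem[0x1e]=0x4e, mem[0x25]=0xc5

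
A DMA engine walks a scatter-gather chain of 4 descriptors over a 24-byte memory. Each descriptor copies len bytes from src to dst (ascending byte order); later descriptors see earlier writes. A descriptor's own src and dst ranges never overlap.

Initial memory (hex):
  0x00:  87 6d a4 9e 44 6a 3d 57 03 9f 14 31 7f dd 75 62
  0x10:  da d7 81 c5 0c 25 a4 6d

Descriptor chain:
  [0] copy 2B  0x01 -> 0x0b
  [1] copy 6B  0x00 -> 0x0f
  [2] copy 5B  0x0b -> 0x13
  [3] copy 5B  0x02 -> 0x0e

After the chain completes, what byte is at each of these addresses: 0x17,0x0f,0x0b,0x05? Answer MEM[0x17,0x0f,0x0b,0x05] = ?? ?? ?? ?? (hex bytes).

MEM[0x17,0x0f,0x0b,0x05] = 87 9e 6d 6a

#0 dst[0x0b+2] := {0x6d,0xa4}
#1 dst[0x0f+6] := {0x87,0x6d,0xa4,0x9e,0x44,0x6a}
#2 dst[0x13+5] := {0x6d,0xa4,0xdd,0x75,0x87}
#3 dst[0x0e+5] := {0xa4,0x9e,0x44,0x6a,0x3d}
query mem[0x17]=0x87, mem[0x0f]=0x9e, mem[0x0b]=0x6d, mem[0x05]=0x6a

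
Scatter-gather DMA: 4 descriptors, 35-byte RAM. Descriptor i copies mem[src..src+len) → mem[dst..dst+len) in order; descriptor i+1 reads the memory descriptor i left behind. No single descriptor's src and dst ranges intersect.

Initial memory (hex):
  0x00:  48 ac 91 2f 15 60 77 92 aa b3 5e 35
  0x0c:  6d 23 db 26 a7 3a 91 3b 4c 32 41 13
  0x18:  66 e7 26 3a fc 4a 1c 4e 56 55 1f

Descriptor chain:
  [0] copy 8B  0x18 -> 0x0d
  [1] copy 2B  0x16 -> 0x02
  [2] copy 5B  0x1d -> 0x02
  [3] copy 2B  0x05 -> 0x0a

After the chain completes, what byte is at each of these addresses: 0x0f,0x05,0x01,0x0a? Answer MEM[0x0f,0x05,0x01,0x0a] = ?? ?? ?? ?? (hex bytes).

MEM[0x0f,0x05,0x01,0x0a] = 26 56 ac 56

D0: mem[0x0d..0x14] <- [66 e7 26 3a fc 4a 1c 4e]
D1: mem[0x02..0x03] <- [41 13]
D2: mem[0x02..0x06] <- [4a 1c 4e 56 55]
D3: mem[0x0a..0x0b] <- [56 55]
query mem[0x0f]=0x26, mem[0x05]=0x56, mem[0x01]=0xac, mem[0x0a]=0x56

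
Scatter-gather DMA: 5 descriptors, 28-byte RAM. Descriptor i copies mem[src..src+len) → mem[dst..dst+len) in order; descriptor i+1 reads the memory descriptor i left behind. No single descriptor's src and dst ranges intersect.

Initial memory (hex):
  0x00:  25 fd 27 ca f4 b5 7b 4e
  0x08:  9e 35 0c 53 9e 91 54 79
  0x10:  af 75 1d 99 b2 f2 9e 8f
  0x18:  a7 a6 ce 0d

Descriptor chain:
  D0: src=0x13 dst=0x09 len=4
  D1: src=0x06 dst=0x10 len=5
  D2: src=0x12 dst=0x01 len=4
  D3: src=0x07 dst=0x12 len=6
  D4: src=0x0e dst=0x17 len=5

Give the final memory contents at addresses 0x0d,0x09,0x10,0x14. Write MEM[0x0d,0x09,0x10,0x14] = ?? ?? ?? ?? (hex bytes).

MEM[0x0d,0x09,0x10,0x14] = 91 99 7b 99

  after D0: wrote 4B at 0x09 = 99b2f29e
  after D1: wrote 5B at 0x10 = 7b4e9e99b2
  after D2: wrote 4B at 0x01 = 9e99b2f2
  after D3: wrote 6B at 0x12 = 4e9e99b2f29e
  after D4: wrote 5B at 0x17 = 54797b4e4e
query mem[0x0d]=0x91, mem[0x09]=0x99, mem[0x10]=0x7b, mem[0x14]=0x99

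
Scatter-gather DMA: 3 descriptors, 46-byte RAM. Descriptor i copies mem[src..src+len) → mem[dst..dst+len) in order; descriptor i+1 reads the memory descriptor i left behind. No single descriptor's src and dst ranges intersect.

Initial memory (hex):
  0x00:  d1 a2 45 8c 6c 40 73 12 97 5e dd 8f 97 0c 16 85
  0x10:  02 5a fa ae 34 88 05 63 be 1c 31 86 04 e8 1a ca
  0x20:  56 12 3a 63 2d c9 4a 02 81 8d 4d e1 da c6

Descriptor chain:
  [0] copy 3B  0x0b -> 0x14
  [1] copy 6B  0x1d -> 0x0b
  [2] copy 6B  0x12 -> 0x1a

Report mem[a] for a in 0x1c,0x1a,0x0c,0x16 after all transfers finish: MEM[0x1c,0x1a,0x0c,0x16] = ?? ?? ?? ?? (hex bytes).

D0: mem[0x14..0x16] <- [8f 97 0c]
D1: mem[0x0b..0x10] <- [e8 1a ca 56 12 3a]
D2: mem[0x1a..0x1f] <- [fa ae 8f 97 0c 63]
query mem[0x1c]=0x8f, mem[0x1a]=0xfa, mem[0x0c]=0x1a, mem[0x16]=0x0c

MEM[0x1c,0x1a,0x0c,0x16] = 8f fa 1a 0c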